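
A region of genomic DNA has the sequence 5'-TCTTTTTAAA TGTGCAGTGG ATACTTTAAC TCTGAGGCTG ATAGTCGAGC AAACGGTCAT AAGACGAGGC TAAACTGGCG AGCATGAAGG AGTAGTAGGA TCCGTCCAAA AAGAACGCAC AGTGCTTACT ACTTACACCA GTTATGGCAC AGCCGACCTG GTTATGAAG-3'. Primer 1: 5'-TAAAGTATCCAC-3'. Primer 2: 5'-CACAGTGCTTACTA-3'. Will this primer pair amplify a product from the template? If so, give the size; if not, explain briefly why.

No product — the primers' 3' ends point away from each other.

Primer 1 (TAAAGTATCCAC) has reverse complement GTGGATACTTTA, which matches the top strand at positions 17–28; primer 1 anneals to the top strand there with its 3' end pointing upstream toward position 17.
Primer 2 (CACAGTGCTTACTA) matches the top strand directly at positions 118–131; it anneals to the bottom strand with its 3' end pointing downstream toward position 131.
The 3' ends diverge (primer 1 extends toward position 1, primer 2 toward position 169), so the primers never converge on a shared product.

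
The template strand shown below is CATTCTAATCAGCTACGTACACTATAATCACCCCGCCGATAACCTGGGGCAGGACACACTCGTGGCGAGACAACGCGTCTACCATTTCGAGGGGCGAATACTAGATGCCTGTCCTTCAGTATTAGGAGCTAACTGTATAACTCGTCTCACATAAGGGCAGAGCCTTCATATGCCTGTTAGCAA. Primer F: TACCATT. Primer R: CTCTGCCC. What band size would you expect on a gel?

Scanning the template, TACCATT occurs at positions 80–86; this primer anneals to the bottom strand there with its 3' end pointing downstream.
Reverse complement of the reverse primer: GGGCAGAG. This occurs on the top strand at positions 155–162.
Product length = (reverse-primer end) − (forward-primer start) + 1 = 162 − 80 + 1 = 83 bp.

83 bp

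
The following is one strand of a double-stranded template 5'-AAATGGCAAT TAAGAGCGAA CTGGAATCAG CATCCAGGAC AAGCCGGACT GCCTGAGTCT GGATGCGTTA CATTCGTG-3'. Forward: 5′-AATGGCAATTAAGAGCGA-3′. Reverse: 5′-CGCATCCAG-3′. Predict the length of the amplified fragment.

Scanning the template, AATGGCAATTAAGAGCGA occurs at positions 2–19; this primer anneals to the bottom strand there with its 3' end pointing downstream.
Reverse complement of the reverse primer: CTGGATGCG. This occurs on the top strand at positions 59–67.
Amplicon spans positions 2–67: 66 bp.

66 bp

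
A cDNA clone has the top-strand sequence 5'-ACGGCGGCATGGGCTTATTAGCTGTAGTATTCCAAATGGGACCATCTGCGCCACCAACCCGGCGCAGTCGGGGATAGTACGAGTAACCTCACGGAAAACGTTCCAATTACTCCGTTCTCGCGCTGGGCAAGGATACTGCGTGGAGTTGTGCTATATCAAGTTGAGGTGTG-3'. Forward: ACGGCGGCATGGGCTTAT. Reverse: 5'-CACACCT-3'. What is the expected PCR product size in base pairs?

The forward primer matches the template at positions 1–18.
Taking the reverse complement of CACACCT gives AGGTGTG, found at positions 164–170 on the template; the primer anneals here to the top strand with its 3' end pointing upstream.
Product length = (reverse-primer end) − (forward-primer start) + 1 = 170 − 1 + 1 = 170 bp.

170 bp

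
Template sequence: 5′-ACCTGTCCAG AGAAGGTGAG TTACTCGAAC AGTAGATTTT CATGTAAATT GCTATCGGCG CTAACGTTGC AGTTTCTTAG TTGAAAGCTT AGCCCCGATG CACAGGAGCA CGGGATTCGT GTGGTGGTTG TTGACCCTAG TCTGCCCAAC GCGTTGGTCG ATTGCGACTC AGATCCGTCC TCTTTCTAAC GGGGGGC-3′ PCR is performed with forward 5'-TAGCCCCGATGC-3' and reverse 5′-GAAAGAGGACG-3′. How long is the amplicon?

97 bp

Scanning the template, TAGCCCCGATGC occurs at positions 90–101; this primer anneals to the bottom strand there with its 3' end pointing downstream.
Reverse complement of the reverse primer: CGTCCTCTTTC. This occurs on the top strand at positions 176–186.
Amplicon spans positions 90–186: 97 bp.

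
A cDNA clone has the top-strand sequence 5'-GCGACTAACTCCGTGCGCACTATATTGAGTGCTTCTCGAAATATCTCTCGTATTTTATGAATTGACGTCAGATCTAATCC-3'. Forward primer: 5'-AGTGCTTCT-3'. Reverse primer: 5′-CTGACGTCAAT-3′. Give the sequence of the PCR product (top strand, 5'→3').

5'-AGTGCTTCTCGAAATATCTCTCGTATTTTATGAATTGACGTCAG-3'

Forward primer AGTGCTTCT is found on the top strand at positions 28–36.
Taking the reverse complement of CTGACGTCAAT gives ATTGACGTCAG, found at positions 61–71 on the template; the primer anneals here to the top strand with its 3' end pointing upstream.
The product is the template from position 28 through 71 (44 bp).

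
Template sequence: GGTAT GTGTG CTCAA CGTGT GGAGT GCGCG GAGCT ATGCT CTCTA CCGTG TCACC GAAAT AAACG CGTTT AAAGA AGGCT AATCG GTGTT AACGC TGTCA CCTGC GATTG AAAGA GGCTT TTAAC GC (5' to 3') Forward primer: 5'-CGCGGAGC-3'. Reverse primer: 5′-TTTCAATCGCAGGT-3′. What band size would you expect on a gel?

Forward primer CGCGGAGC is found on the top strand at positions 27–34.
Reverse complement of the reverse primer: ACCTGCGATTGAAA. This occurs on the top strand at positions 100–113.
The product runs from position 27 to position 113, so its length is 113 − 27 + 1 = 87 bp.

87 bp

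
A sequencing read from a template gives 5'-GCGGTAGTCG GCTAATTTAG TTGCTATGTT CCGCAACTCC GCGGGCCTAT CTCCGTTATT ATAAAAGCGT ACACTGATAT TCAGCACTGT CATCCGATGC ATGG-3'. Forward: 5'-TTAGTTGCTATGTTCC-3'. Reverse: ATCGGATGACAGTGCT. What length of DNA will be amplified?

Scanning the template, TTAGTTGCTATGTTCC occurs at positions 17–32; this primer anneals to the bottom strand there with its 3' end pointing downstream.
Taking the reverse complement of ATCGGATGACAGTGCT gives AGCACTGTCATCCGAT, found at positions 83–98 on the template; the primer anneals here to the top strand with its 3' end pointing upstream.
The product runs from position 17 to position 98, so its length is 98 − 17 + 1 = 82 bp.

82 bp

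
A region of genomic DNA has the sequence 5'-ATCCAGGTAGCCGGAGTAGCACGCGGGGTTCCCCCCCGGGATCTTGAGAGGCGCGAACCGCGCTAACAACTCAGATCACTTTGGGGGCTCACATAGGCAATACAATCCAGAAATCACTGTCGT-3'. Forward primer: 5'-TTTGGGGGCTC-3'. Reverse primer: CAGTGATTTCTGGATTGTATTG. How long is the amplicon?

Scanning the template, TTTGGGGGCTC occurs at positions 80–90; this primer anneals to the bottom strand there with its 3' end pointing downstream.
The reverse primer's reverse complement is CAATACAATCCAGAAATCACTG, which matches the template at positions 98–119.
The product runs from position 80 to position 119, so its length is 119 − 80 + 1 = 40 bp.

40 bp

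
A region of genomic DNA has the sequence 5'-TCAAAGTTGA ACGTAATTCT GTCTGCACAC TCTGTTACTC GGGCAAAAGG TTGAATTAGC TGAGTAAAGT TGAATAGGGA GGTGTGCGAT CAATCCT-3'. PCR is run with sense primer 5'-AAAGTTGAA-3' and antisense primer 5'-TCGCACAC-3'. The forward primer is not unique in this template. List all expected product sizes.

The forward primer AAAGTTGAA matches the top strand at positions 3–11, 66–74.
The reverse primer's reverse complement is GTGTGCGA, matching at positions 82–89.
Each forward site pairs with the reverse site to give a product ending at position 89: sizes 87, 24 bp.

87 bp, 24 bp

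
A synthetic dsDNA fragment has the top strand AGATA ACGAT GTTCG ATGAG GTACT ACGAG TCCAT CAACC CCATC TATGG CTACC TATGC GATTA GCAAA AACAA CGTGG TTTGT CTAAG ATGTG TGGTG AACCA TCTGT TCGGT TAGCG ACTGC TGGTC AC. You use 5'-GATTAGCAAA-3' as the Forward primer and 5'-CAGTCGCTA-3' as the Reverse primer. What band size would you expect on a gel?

64 bp

Scanning the template, GATTAGCAAA occurs at positions 61–70; this primer anneals to the bottom strand there with its 3' end pointing downstream.
Taking the reverse complement of CAGTCGCTA gives TAGCGACTG, found at positions 116–124 on the template; the primer anneals here to the top strand with its 3' end pointing upstream.
The product runs from position 61 to position 124, so its length is 124 − 61 + 1 = 64 bp.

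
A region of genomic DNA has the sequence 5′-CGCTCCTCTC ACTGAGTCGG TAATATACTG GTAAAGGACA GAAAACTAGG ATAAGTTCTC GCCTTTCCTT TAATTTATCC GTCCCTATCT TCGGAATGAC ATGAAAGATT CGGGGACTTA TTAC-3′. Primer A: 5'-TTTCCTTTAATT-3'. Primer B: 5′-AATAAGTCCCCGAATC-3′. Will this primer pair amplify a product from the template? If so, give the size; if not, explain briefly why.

Primer A (TTTCCTTTAATT) matches the top strand at positions 64–75; it acts as a forward primer.
Primer B's reverse complement is GATTCGGGGACTTATT, matching the top strand at positions 107–122; it acts as a reverse primer.
The 3' ends face each other across positions 64–122, giving a 59 bp product.

Yes — a 59 bp product.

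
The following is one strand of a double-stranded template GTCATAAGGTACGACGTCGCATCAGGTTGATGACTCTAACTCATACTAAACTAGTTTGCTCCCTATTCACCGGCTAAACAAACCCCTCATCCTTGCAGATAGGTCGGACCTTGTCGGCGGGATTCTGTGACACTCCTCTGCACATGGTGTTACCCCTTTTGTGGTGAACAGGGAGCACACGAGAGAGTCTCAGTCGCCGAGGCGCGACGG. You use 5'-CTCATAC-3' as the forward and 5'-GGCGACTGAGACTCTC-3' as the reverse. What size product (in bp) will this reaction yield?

159 bp

The forward primer matches the template at positions 40–46.
Reverse complement of the reverse primer: GAGAGTCTCAGTCGCC. This occurs on the top strand at positions 183–198.
Amplicon spans positions 40–198: 159 bp.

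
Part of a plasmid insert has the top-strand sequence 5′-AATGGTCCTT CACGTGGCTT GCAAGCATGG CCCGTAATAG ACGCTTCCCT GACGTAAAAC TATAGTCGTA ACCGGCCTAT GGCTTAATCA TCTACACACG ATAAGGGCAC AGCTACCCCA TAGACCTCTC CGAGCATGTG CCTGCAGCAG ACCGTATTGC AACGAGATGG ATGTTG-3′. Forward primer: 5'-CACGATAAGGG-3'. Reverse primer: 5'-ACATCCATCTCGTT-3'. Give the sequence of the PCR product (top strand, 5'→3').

5'-CACGATAAGGGCACAGCTACCCCATAGACCTCTCCGAGCATGTGCCTGCAGCAGACCGTATTGCAACGAGATGGATGT-3'

Forward primer CACGATAAGGG is found on the top strand at positions 97–107.
Taking the reverse complement of ACATCCATCTCGTT gives AACGAGATGGATGT, found at positions 161–174 on the template; the primer anneals here to the top strand with its 3' end pointing upstream.
The product is the template from position 97 through 174 (78 bp).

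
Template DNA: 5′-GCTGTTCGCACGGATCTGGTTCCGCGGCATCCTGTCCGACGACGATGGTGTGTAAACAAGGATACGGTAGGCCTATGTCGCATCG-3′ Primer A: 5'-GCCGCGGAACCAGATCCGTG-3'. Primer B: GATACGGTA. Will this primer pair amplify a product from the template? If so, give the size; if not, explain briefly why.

Primer A (GCCGCGGAACCAGATCCGTG) has reverse complement CACGGATCTGGTTCCGCGGC, which matches the top strand at positions 9–28; primer A anneals to the top strand there with its 3' end pointing upstream toward position 9.
Primer B (GATACGGTA) matches the top strand directly at positions 61–69; it anneals to the bottom strand with its 3' end pointing downstream toward position 69.
The 3' ends diverge (primer A extends toward position 1, primer B toward position 85), so the primers never converge on a shared product.

No product — the primers' 3' ends point away from each other.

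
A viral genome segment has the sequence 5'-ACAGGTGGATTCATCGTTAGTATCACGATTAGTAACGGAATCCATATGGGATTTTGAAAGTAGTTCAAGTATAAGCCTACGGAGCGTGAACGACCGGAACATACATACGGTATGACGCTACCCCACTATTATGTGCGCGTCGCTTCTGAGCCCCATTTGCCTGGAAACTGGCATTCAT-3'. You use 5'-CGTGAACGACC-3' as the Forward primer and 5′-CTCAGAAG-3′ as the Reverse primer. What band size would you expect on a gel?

66 bp

Scanning the template, CGTGAACGACC occurs at positions 85–95; this primer anneals to the bottom strand there with its 3' end pointing downstream.
Taking the reverse complement of CTCAGAAG gives CTTCTGAG, found at positions 143–150 on the template; the primer anneals here to the top strand with its 3' end pointing upstream.
The product runs from position 85 to position 150, so its length is 150 − 85 + 1 = 66 bp.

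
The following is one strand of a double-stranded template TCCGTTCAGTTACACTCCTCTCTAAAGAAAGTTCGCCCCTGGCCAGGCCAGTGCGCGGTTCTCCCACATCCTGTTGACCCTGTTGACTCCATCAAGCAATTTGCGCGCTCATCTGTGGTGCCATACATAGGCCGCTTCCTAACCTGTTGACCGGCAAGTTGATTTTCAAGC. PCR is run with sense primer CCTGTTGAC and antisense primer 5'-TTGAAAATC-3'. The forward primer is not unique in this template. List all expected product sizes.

The forward primer CCTGTTGAC matches the top strand at positions 70–78, 79–87, 143–151.
The reverse primer's reverse complement is GATTTTCAA, matching at positions 161–169.
Each forward site pairs with the reverse site to give a product ending at position 169: sizes 100, 91, 27 bp.

100 bp, 91 bp, 27 bp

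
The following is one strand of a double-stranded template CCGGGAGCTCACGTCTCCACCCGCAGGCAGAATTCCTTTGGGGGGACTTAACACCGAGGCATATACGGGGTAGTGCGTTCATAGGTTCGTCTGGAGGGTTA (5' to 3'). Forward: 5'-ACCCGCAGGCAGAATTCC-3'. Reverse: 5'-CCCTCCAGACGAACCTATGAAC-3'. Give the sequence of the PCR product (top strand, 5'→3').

The forward primer matches the template at positions 19–36.
The reverse primer's reverse complement is GTTCATAGGTTCGTCTGGAGGG, which matches the template at positions 77–98.
The product is the template from position 19 through 98 (80 bp).

5'-ACCCGCAGGCAGAATTCCTTTGGGGGGACTTAACACCGAGGCATATACGGGGTAGTGCGTTCATAGGTTCGTCTGGAGGG-3'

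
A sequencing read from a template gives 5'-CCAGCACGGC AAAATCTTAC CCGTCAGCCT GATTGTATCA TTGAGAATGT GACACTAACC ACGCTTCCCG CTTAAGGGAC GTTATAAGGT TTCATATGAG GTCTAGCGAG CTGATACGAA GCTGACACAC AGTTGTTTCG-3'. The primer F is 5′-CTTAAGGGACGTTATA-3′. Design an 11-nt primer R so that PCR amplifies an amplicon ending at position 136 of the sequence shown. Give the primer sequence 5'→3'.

5'-ACAACTGTGTG-3'

The forward primer binds at positions 71–86; the product's 3' end on the top strand is position 136.
The reverse primer anneals to the top strand over positions 126–136, i.e. to CACACAGTTGT.
Its sequence written 5'→3' is the reverse complement: ACAACTGTGTG.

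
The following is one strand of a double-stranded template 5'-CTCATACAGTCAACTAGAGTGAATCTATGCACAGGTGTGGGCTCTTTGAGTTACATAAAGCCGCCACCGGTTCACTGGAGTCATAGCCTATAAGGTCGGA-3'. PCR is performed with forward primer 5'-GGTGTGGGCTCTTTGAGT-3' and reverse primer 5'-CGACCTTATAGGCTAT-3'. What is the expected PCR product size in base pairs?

65 bp

The forward primer matches the template at positions 34–51.
Taking the reverse complement of CGACCTTATAGGCTAT gives ATAGCCTATAAGGTCG, found at positions 83–98 on the template; the primer anneals here to the top strand with its 3' end pointing upstream.
Amplicon spans positions 34–98: 65 bp.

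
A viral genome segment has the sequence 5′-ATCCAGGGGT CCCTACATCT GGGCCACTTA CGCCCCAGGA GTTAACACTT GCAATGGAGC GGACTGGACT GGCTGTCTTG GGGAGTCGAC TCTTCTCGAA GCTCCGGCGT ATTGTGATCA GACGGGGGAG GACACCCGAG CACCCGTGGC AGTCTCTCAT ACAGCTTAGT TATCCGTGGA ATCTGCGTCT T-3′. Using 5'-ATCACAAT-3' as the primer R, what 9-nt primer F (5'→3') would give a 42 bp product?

5'-CTTGGGGAG-3'

The reverse primer's reverse complement ATTGTGAT matches the template at positions 111–118, so the product ends at position 118.
A 42 bp product then starts at position 118 − 42 + 1 = 77.
The forward primer is identical to the top strand there: CTTGGGGAG.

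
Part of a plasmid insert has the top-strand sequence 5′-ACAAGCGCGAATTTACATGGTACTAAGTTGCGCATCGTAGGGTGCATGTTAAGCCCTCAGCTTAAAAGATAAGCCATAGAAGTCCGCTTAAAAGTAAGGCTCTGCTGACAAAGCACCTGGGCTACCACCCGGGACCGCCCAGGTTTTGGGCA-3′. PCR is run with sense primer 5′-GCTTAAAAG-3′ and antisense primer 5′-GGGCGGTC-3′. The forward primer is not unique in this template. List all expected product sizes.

81 bp, 55 bp

The forward primer GCTTAAAAG matches the top strand at positions 60–68, 86–94.
The reverse primer's reverse complement is GACCGCCC, matching at positions 133–140.
Each forward site pairs with the reverse site to give a product ending at position 140: sizes 81, 55 bp.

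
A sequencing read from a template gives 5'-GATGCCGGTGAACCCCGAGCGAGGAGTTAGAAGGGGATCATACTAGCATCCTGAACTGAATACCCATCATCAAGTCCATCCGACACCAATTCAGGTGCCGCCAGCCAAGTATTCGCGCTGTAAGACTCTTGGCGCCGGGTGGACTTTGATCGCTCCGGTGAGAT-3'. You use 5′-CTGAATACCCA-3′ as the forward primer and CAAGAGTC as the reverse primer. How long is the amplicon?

76 bp

The forward primer matches the template at positions 56–66.
Taking the reverse complement of CAAGAGTC gives GACTCTTG, found at positions 124–131 on the template; the primer anneals here to the top strand with its 3' end pointing upstream.
The product runs from position 56 to position 131, so its length is 131 − 56 + 1 = 76 bp.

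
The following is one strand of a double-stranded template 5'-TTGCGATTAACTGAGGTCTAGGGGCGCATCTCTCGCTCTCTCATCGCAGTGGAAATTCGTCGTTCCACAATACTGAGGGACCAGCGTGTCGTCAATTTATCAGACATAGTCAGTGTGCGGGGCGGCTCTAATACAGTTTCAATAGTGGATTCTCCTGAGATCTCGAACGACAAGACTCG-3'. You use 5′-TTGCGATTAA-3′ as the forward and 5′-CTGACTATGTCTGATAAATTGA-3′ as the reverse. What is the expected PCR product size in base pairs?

113 bp

Forward primer TTGCGATTAA is found on the top strand at positions 1–10.
Taking the reverse complement of CTGACTATGTCTGATAAATTGA gives TCAATTTATCAGACATAGTCAG, found at positions 92–113 on the template; the primer anneals here to the top strand with its 3' end pointing upstream.
Product length = (reverse-primer end) − (forward-primer start) + 1 = 113 − 1 + 1 = 113 bp.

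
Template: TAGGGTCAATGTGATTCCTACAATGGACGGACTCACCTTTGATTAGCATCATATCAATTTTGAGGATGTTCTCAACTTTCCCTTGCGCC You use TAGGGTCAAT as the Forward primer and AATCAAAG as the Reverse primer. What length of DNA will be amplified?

44 bp

Forward primer TAGGGTCAAT is found on the top strand at positions 1–10.
The reverse primer's reverse complement is CTTTGATT, which matches the template at positions 37–44.
Product length = (reverse-primer end) − (forward-primer start) + 1 = 44 − 1 + 1 = 44 bp.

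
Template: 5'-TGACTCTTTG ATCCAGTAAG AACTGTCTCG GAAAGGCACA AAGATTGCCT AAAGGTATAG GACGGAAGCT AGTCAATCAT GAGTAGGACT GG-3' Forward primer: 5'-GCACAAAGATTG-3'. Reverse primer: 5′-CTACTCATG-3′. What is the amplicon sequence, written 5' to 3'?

Scanning the template, GCACAAAGATTG occurs at positions 36–47; this primer anneals to the bottom strand there with its 3' end pointing downstream.
Taking the reverse complement of CTACTCATG gives CATGAGTAG, found at positions 78–86 on the template; the primer anneals here to the top strand with its 3' end pointing upstream.
The product is the template from position 36 through 86 (51 bp).

5'-GCACAAAGATTGCCTAAAGGTATAGGACGGAAGCTAGTCAATCATGAGTAG-3'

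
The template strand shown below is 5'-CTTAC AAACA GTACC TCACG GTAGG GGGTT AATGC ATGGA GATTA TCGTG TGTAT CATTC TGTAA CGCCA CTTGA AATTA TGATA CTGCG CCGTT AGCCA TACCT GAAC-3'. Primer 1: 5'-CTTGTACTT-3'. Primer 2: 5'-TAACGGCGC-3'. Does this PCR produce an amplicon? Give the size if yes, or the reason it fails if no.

Primer 1 (CTTGTACTT) does not match the top strand, and its reverse complement AAGTACAAG does not match either.
With no annealing site for primer 1, no amplification occurs.

No product — primer 1 has no binding site in the template.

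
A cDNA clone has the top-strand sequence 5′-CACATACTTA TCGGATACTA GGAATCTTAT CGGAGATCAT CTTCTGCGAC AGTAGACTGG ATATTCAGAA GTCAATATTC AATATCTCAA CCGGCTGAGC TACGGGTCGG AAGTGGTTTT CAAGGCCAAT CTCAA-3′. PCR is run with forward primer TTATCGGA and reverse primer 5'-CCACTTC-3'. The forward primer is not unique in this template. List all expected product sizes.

The forward primer TTATCGGA matches the top strand at positions 8–15, 27–34.
The reverse primer's reverse complement is GAAGTGG, matching at positions 110–116.
Each forward site pairs with the reverse site to give a product ending at position 116: sizes 109, 90 bp.

109 bp, 90 bp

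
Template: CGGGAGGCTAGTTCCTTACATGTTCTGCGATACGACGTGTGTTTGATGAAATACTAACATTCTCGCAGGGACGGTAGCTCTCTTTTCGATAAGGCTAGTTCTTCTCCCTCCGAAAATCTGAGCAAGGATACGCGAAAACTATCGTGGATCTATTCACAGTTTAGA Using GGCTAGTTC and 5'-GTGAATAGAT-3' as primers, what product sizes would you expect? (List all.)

The forward primer GGCTAGTTC matches the top strand at positions 6–14, 93–101.
The reverse primer's reverse complement is ATCTATTCAC, matching at positions 148–157.
Each forward site pairs with the reverse site to give a product ending at position 157: sizes 152, 65 bp.

152 bp, 65 bp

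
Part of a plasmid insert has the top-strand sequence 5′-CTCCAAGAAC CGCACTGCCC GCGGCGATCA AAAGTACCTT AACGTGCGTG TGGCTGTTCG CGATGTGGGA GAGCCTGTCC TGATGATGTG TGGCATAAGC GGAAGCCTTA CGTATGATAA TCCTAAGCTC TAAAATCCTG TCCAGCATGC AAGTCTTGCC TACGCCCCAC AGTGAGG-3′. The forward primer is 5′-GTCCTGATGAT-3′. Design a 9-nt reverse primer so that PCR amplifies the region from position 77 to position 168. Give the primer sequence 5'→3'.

The product's 3' end on the top strand is position 168.
The reverse primer anneals to the top strand over positions 160–168, i.e. to CTACGCCCC.
Its sequence written 5'→3' is the reverse complement: GGGGCGTAG.

5'-GGGGCGTAG-3'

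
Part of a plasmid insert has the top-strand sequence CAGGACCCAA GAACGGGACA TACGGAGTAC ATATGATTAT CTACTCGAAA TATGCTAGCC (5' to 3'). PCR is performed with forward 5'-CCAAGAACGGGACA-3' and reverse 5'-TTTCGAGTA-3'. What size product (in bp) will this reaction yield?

44 bp

Scanning the template, CCAAGAACGGGACA occurs at positions 7–20; this primer anneals to the bottom strand there with its 3' end pointing downstream.
Taking the reverse complement of TTTCGAGTA gives TACTCGAAA, found at positions 42–50 on the template; the primer anneals here to the top strand with its 3' end pointing upstream.
Product length = (reverse-primer end) − (forward-primer start) + 1 = 50 − 7 + 1 = 44 bp.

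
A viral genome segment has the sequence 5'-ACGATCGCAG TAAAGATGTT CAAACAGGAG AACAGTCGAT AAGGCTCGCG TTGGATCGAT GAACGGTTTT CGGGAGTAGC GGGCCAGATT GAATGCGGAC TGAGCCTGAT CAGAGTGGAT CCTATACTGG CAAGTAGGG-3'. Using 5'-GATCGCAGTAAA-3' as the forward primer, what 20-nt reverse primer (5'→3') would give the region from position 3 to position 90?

5'-AATCTGGCCCGCTACTCCCG-3'

The product's 3' end on the top strand is position 90.
The reverse primer anneals to the top strand over positions 71–90, i.e. to CGGGAGTAGCGGGCCAGATT.
Its sequence written 5'→3' is the reverse complement: AATCTGGCCCGCTACTCCCG.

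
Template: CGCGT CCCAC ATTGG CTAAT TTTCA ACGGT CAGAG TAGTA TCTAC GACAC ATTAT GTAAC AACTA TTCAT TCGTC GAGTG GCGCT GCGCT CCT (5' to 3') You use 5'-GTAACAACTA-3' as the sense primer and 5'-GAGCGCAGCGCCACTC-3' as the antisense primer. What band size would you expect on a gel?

36 bp

Scanning the template, GTAACAACTA occurs at positions 56–65; this primer anneals to the bottom strand there with its 3' end pointing downstream.
Reverse complement of the reverse primer: GAGTGGCGCTGCGCTC. This occurs on the top strand at positions 76–91.
Amplicon spans positions 56–91: 36 bp.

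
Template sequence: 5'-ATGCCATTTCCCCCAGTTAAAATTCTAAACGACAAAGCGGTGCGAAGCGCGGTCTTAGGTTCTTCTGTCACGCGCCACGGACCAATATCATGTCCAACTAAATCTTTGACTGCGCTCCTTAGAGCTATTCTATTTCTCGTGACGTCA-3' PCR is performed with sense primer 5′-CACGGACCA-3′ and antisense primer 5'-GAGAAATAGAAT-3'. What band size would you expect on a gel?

63 bp

Scanning the template, CACGGACCA occurs at positions 76–84; this primer anneals to the bottom strand there with its 3' end pointing downstream.
The reverse primer's reverse complement is ATTCTATTTCTC, which matches the template at positions 127–138.
Amplicon spans positions 76–138: 63 bp.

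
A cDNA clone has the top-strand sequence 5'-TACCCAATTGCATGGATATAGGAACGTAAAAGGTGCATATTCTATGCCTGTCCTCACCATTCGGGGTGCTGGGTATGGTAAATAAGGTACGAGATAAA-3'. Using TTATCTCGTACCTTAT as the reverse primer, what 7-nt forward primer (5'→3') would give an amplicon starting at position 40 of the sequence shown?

The reverse primer's reverse complement ATAAGGTACGAGATAA matches the template at positions 82–97; the product starts at position 40.
The forward primer is identical to the top strand over positions 40–46: TTCTATG.

5'-TTCTATG-3'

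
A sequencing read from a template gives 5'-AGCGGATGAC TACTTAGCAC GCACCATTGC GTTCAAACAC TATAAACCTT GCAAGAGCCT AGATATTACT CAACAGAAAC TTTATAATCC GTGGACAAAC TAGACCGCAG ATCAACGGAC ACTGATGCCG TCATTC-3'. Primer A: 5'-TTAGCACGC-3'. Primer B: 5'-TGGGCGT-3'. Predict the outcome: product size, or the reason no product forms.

No product — primer B has no binding site in the template.

Primer B (TGGGCGT) does not match the top strand, and its reverse complement ACGCCCA does not match either.
With no annealing site for primer B, no amplification occurs.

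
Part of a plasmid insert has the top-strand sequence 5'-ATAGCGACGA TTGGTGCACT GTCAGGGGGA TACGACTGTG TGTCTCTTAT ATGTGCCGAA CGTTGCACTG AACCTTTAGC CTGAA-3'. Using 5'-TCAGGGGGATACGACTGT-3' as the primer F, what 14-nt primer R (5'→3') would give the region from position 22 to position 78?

5'-TAAAGGTTCAGTGC-3'

The product's 3' end on the top strand is position 78.
The reverse primer anneals to the top strand over positions 65–78, i.e. to GCACTGAACCTTTA.
Its sequence written 5'→3' is the reverse complement: TAAAGGTTCAGTGC.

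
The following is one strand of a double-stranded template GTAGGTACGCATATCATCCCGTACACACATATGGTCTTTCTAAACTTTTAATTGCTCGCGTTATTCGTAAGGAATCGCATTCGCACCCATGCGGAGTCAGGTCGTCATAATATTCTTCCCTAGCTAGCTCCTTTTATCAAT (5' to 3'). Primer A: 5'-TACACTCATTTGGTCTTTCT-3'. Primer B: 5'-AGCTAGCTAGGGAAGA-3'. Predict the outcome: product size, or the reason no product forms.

Primer A (TACACTCATTTGGTCTTTCT) does not match the top strand, and its reverse complement AGAAAGACCAAATGAGTGTA does not match either.
With no annealing site for primer A, no amplification occurs.

No product — primer A has no binding site in the template.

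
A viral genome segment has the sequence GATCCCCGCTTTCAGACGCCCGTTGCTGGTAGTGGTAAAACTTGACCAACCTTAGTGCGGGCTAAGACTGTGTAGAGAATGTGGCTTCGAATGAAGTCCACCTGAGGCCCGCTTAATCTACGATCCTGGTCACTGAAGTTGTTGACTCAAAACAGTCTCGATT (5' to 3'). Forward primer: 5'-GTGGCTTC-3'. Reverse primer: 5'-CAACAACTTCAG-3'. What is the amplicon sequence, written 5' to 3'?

5'-GTGGCTTCGAATGAAGTCCACCTGAGGCCCGCTTAATCTACGATCCTGGTCACTGAAGTTGTTG-3'

Forward primer GTGGCTTC is found on the top strand at positions 81–88.
The reverse primer's reverse complement is CTGAAGTTGTTG, which matches the template at positions 133–144.
The product is the template from position 81 through 144 (64 bp).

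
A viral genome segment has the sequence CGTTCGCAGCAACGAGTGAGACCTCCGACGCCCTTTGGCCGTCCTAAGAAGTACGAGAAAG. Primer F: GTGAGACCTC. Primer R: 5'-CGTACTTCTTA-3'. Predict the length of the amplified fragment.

40 bp

Scanning the template, GTGAGACCTC occurs at positions 16–25; this primer anneals to the bottom strand there with its 3' end pointing downstream.
Taking the reverse complement of CGTACTTCTTA gives TAAGAAGTACG, found at positions 45–55 on the template; the primer anneals here to the top strand with its 3' end pointing upstream.
Amplicon spans positions 16–55: 40 bp.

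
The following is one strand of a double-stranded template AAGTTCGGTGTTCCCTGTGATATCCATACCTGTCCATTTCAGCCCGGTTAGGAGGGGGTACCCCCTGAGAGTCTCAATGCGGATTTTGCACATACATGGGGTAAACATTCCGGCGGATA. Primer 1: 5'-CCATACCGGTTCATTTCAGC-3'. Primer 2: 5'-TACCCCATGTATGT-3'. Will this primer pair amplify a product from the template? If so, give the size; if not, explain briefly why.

No product — primer 1 has no binding site in the template.

Primer 1 (CCATACCGGTTCATTTCAGC) does not match the top strand, and its reverse complement GCTGAAATGAACCGGTATGG does not match either.
With no annealing site for primer 1, no amplification occurs.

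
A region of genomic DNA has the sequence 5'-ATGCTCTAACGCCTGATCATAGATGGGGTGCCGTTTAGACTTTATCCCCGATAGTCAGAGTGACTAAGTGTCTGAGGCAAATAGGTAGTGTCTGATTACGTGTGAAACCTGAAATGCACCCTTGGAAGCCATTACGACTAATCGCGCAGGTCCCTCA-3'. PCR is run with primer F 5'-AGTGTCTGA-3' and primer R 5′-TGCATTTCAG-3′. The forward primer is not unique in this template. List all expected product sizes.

The forward primer AGTGTCTGA matches the top strand at positions 67–75, 87–95.
The reverse primer's reverse complement is CTGAAATGCA, matching at positions 109–118.
Each forward site pairs with the reverse site to give a product ending at position 118: sizes 52, 32 bp.

52 bp, 32 bp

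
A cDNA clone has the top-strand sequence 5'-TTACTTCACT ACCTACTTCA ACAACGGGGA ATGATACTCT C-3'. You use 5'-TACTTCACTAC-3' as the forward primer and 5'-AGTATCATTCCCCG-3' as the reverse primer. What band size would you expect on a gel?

37 bp

Forward primer TACTTCACTAC is found on the top strand at positions 2–12.
The reverse primer's reverse complement is CGGGGAATGATACT, which matches the template at positions 25–38.
Amplicon spans positions 2–38: 37 bp.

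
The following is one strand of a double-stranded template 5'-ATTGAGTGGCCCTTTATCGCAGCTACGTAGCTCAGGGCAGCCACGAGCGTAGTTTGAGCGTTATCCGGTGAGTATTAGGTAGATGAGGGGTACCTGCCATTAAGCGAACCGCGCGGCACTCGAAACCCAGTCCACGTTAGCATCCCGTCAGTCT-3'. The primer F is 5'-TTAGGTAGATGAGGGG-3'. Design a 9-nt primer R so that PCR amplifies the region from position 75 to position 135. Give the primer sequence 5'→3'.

5'-GTGGACTGG-3'

The product's 3' end on the top strand is position 135.
The reverse primer anneals to the top strand over positions 127–135, i.e. to CCAGTCCAC.
Its sequence written 5'→3' is the reverse complement: GTGGACTGG.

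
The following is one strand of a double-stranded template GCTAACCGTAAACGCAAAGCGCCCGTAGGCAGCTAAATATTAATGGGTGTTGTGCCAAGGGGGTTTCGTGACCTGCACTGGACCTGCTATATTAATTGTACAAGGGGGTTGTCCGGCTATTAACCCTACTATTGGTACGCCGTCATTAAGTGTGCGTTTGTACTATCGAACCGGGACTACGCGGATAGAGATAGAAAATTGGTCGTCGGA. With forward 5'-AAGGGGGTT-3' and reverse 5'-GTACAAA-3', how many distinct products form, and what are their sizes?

Two products: 107 bp, 62 bp

The forward primer AAGGGGGTT matches the top strand at positions 57–65, 102–110.
The reverse primer's reverse complement is TTTGTAC, matching at positions 157–163.
Each forward site pairs with the reverse site to give a product ending at position 163: sizes 107, 62 bp.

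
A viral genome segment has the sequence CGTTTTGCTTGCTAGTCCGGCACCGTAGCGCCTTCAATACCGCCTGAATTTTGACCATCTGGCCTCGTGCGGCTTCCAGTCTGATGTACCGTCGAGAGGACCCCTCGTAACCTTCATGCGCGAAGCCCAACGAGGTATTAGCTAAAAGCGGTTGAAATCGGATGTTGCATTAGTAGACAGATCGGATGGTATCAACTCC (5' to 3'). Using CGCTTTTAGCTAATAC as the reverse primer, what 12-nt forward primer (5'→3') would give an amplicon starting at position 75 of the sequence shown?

The reverse primer's reverse complement GTATTAGCTAAAAGCG matches the template at positions 135–150; the product starts at position 75.
The forward primer is identical to the top strand over positions 75–86: TCCAGTCTGATG.

5'-TCCAGTCTGATG-3'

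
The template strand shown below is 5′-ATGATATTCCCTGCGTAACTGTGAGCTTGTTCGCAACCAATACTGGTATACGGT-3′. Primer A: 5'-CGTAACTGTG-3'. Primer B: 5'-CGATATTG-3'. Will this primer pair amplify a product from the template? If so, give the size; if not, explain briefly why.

No product — primer B has no binding site in the template.

Primer B (CGATATTG) does not match the top strand, and its reverse complement CAATATCG does not match either.
With no annealing site for primer B, no amplification occurs.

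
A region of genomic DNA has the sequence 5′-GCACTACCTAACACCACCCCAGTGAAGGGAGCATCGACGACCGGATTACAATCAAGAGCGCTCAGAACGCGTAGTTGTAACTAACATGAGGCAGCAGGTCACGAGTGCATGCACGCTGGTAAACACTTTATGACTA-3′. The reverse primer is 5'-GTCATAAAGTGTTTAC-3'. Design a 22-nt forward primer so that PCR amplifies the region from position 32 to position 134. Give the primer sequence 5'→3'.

The reverse primer's reverse complement GTAAACACTTTATGAC matches the template at positions 119–134; the product starts at position 32.
The forward primer is identical to the top strand over positions 32–53: CATCGACGACCGGATTACAATC.

5'-CATCGACGACCGGATTACAATC-3'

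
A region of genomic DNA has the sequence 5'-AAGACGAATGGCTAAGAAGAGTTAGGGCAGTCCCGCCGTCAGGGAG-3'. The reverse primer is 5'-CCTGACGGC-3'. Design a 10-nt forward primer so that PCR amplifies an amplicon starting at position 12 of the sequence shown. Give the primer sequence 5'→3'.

The reverse primer's reverse complement GCCGTCAGG matches the template at positions 35–43; the product starts at position 12.
The forward primer is identical to the top strand over positions 12–21: CTAAGAAGAG.

5'-CTAAGAAGAG-3'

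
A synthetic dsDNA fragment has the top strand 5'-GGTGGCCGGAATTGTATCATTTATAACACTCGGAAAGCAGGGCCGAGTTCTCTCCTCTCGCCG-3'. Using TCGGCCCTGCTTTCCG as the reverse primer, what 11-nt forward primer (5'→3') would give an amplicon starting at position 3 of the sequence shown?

The reverse primer's reverse complement CGGAAAGCAGGGCCGA matches the template at positions 31–46; the product starts at position 3.
The forward primer is identical to the top strand over positions 3–13: TGGCCGGAATT.

5'-TGGCCGGAATT-3'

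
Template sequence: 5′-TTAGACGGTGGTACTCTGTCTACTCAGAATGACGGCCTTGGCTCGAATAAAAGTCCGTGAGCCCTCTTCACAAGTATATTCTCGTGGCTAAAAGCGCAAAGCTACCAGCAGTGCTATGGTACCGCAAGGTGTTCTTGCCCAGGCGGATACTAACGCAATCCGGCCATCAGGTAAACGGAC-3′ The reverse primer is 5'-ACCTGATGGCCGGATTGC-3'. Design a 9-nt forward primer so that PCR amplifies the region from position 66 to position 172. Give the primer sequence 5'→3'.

5'-CTTCACAAG-3'

The reverse primer's reverse complement GCAATCCGGCCATCAGGT matches the template at positions 155–172; the product starts at position 66.
The forward primer is identical to the top strand over positions 66–74: CTTCACAAG.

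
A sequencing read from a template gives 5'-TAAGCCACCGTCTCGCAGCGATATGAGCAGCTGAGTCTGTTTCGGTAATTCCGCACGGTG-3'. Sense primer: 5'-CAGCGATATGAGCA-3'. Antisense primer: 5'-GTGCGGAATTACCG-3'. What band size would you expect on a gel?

41 bp

The forward primer matches the template at positions 16–29.
Reverse complement of the reverse primer: CGGTAATTCCGCAC. This occurs on the top strand at positions 43–56.
Product length = (reverse-primer end) − (forward-primer start) + 1 = 56 − 16 + 1 = 41 bp.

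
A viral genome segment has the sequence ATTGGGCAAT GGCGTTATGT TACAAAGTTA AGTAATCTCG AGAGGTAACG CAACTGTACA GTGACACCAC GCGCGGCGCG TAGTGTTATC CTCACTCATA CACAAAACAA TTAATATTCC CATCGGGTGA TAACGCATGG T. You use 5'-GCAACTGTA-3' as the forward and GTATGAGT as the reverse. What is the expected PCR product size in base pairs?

52 bp

Scanning the template, GCAACTGTA occurs at positions 50–58; this primer anneals to the bottom strand there with its 3' end pointing downstream.
The reverse primer's reverse complement is ACTCATAC, which matches the template at positions 94–101.
Product length = (reverse-primer end) − (forward-primer start) + 1 = 101 − 50 + 1 = 52 bp.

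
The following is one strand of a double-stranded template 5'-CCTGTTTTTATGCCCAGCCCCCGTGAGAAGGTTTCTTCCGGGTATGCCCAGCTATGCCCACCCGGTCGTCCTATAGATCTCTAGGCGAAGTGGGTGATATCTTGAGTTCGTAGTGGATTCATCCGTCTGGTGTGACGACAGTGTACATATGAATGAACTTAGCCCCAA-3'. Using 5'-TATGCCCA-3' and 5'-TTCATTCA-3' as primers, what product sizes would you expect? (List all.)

The forward primer TATGCCCA matches the top strand at positions 9–16, 43–50, 53–60.
The reverse primer's reverse complement is TGAATGAA, matching at positions 150–157.
Each forward site pairs with the reverse site to give a product ending at position 157: sizes 149, 115, 105 bp.

149 bp, 115 bp, 105 bp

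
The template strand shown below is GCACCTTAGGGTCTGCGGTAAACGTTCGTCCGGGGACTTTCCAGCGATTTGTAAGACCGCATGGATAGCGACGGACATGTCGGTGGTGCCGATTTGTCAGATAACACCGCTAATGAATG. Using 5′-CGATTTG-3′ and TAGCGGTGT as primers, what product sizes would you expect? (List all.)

68 bp, 23 bp

The forward primer CGATTTG matches the top strand at positions 45–51, 90–96.
The reverse primer's reverse complement is ACACCGCTA, matching at positions 104–112.
Each forward site pairs with the reverse site to give a product ending at position 112: sizes 68, 23 bp.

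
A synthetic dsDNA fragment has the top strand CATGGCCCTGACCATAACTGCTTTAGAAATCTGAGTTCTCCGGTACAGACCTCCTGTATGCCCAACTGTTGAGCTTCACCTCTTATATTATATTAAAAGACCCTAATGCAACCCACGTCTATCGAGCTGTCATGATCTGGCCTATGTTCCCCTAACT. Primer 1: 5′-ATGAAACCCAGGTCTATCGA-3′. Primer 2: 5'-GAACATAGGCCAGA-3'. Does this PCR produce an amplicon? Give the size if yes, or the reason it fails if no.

Primer 1 (ATGAAACCCAGGTCTATCGA) does not match the top strand, and its reverse complement TCGATAGACCTGGGTTTCAT does not match either.
With no annealing site for primer 1, no amplification occurs.

No product — primer 1 has no binding site in the template.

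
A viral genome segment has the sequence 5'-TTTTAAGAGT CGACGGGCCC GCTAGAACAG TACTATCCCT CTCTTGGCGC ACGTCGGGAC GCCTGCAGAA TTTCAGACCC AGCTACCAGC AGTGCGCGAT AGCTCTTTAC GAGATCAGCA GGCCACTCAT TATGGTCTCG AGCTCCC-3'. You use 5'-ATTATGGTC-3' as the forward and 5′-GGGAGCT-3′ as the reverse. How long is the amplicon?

19 bp

The forward primer matches the template at positions 129–137.
The reverse primer's reverse complement is AGCTCCC, which matches the template at positions 141–147.
Amplicon spans positions 129–147: 19 bp.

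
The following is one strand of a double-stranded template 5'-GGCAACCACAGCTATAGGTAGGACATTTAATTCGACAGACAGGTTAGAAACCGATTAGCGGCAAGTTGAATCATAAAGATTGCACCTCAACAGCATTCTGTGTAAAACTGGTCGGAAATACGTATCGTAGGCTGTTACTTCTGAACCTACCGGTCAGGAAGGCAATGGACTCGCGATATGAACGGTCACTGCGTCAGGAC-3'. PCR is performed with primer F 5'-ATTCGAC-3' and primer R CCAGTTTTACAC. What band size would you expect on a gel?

The forward primer matches the template at positions 30–36.
Taking the reverse complement of CCAGTTTTACAC gives GTGTAAAACTGG, found at positions 100–111 on the template; the primer anneals here to the top strand with its 3' end pointing upstream.
Product length = (reverse-primer end) − (forward-primer start) + 1 = 111 − 30 + 1 = 82 bp.

82 bp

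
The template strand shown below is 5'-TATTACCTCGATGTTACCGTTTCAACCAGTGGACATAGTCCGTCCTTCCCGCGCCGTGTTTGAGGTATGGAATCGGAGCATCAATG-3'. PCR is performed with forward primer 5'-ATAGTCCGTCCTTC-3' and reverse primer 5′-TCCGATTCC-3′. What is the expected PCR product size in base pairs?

43 bp

Forward primer ATAGTCCGTCCTTC is found on the top strand at positions 35–48.
Taking the reverse complement of TCCGATTCC gives GGAATCGGA, found at positions 69–77 on the template; the primer anneals here to the top strand with its 3' end pointing upstream.
Amplicon spans positions 35–77: 43 bp.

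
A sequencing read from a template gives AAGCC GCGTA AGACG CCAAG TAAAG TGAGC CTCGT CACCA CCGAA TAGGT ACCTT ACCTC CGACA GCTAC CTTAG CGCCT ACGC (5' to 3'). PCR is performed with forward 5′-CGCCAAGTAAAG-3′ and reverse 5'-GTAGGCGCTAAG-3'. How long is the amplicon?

69 bp

Forward primer CGCCAAGTAAAG is found on the top strand at positions 14–25.
Reverse complement of the reverse primer: CTTAGCGCCTAC. This occurs on the top strand at positions 71–82.
Amplicon spans positions 14–82: 69 bp.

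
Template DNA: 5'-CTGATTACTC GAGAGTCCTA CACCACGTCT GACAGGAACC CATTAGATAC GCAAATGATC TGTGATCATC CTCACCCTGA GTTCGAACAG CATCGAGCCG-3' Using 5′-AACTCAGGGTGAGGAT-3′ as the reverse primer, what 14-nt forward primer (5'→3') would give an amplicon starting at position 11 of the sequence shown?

5'-GAGAGTCCTACACC-3'

The reverse primer's reverse complement ATCCTCACCCTGAGTT matches the template at positions 68–83; the product starts at position 11.
The forward primer is identical to the top strand over positions 11–24: GAGAGTCCTACACC.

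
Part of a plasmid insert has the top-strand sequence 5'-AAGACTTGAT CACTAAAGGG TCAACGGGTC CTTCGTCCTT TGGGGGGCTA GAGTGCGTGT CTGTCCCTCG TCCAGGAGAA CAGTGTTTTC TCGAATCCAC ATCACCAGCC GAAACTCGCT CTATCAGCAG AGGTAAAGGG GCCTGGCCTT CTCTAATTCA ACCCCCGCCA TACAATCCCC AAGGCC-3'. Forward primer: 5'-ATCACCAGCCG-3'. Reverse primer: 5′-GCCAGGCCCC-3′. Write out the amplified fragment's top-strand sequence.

5'-ATCACCAGCCGAAACTCGCTCTATCAGCAGAGGTAAAGGGGCCTGGC-3'

The forward primer matches the template at positions 101–111.
Reverse complement of the reverse primer: GGGGCCTGGC. This occurs on the top strand at positions 138–147.
The product is the template from position 101 through 147 (47 bp).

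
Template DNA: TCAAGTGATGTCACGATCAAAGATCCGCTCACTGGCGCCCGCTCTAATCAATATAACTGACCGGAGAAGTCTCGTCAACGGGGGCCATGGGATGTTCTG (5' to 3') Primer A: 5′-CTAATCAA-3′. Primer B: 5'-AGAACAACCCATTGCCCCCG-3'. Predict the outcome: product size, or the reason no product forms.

Primer B (AGAACAACCCATTGCCCCCG) does not match the top strand, and its reverse complement CGGGGGCAATGGGTTGTTCT does not match either.
With no annealing site for primer B, no amplification occurs.

No product — primer B has no binding site in the template.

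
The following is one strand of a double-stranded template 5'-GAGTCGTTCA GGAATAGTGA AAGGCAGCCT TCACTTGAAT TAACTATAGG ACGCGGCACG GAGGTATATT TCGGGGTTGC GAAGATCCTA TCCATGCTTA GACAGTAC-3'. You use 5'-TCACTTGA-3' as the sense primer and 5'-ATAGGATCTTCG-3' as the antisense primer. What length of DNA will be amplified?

Scanning the template, TCACTTGA occurs at positions 31–38; this primer anneals to the bottom strand there with its 3' end pointing downstream.
Reverse complement of the reverse primer: CGAAGATCCTAT. This occurs on the top strand at positions 80–91.
Amplicon spans positions 31–91: 61 bp.

61 bp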